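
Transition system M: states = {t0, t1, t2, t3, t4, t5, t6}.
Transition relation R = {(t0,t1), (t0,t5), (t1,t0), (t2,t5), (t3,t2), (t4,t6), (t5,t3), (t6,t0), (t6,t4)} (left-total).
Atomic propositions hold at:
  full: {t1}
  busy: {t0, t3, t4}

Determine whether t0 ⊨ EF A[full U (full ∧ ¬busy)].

Sat(¬busy) = {t1, t2, t5, t6}
Sat(full ∧ ¬busy) = {t1}
A[full U (full ∧ ¬busy)]: least fixpoint, start Z0 = Sat((full ∧ ¬busy)) = {t1}, add states in Sat(full) with every successor in Z. Already a fixed point.
Sat(A[full U (full ∧ ¬busy)]) = {t1}
EF A[full U (full ∧ ¬busy)]: least fixpoint, start Z0 = {t1}, add states with some successor in Z. Z1 = {t0, t1}; Z2 = {t0, t1, t6}; Z3 = {t0, t1, t4, t6}; fixed.
Sat(EF A[full U (full ∧ ¬busy)]) = {t0, t1, t4, t6}
t0 ∈ Sat(EF A[full U (full ∧ ¬busy)]) = {t0, t1, t4, t6}, so the formula holds at t0.

Yes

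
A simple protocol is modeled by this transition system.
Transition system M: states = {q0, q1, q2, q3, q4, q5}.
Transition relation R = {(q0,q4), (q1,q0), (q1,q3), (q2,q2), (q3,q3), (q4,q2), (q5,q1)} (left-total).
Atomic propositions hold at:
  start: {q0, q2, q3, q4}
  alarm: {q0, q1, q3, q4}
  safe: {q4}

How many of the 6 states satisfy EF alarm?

EF alarm: least fixpoint, start Z0 = {q0, q1, q3, q4}, add states with some successor in Z. Z1 = {q0, q1, q3, q4, q5}; fixed.
Sat(EF alarm) = {q0, q1, q3, q4, q5}
|Sat(EF alarm)| = |{q0, q1, q3, q4, q5}| = 5.

5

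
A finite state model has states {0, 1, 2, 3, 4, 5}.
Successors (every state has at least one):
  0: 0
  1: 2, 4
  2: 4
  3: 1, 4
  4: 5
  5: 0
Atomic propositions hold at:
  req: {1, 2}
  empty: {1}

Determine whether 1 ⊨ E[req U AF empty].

AF empty: least fixpoint, start Z0 = {1}, add states with every successor in Z. Already a fixed point.
Sat(AF empty) = {1}
E[req U AF empty]: least fixpoint, start Z0 = Sat(AF empty) = {1}, add states in Sat(req) with some successor in Z. Already a fixed point.
Sat(E[req U AF empty]) = {1}
1 ∈ Sat(E[req U AF empty]) = {1}, so the formula holds at 1.

Yes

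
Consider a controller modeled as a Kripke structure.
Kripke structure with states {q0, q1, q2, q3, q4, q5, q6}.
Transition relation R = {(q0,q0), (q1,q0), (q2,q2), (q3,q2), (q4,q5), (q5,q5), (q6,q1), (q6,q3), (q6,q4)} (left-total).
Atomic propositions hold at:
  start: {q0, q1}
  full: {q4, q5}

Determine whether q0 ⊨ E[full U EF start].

Yes

EF start: least fixpoint, start Z0 = {q0, q1}, add states with some successor in Z. Z1 = {q0, q1, q6}; fixed.
Sat(EF start) = {q0, q1, q6}
E[full U EF start]: least fixpoint, start Z0 = Sat(EF start) = {q0, q1, q6}, add states in Sat(full) with some successor in Z. Already a fixed point.
Sat(E[full U EF start]) = {q0, q1, q6}
q0 ∈ Sat(E[full U EF start]) = {q0, q1, q6}, so the formula holds at q0.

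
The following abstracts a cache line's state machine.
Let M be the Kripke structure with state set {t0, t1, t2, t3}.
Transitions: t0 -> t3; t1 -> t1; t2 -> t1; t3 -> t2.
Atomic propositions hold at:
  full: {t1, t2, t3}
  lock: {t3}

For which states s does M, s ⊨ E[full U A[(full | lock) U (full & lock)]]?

Sat(full | lock) = {t1, t2, t3}
Sat(full & lock) = {t3}
A[(full | lock) U (full & lock)]: least fixpoint, start Z0 = Sat((full & lock)) = {t3}, add states in Sat(full | lock) with every successor in Z. Already a fixed point.
Sat(A[(full | lock) U (full & lock)]) = {t3}
E[full U A[(full | lock) U (full & lock)]]: least fixpoint, start Z0 = Sat(A[(full | lock) U (full & lock)]) = {t3}, add states in Sat(full) with some successor in Z. Already a fixed point.
Sat(E[full U A[(full | lock) U (full & lock)]]) = {t3}

{t3}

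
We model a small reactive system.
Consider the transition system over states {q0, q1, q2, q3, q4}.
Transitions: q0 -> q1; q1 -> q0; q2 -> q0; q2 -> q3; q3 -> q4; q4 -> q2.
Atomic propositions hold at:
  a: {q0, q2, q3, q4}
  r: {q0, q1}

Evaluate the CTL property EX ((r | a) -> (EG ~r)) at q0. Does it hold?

No

Sat(r | a) = {q0, q1, q2, q3, q4}
Sat(~r) = {q2, q3, q4}
EG ~r: greatest fixpoint, start Z0 = {q2, q3, q4}, keep only states in Sat with some successor in Z. Already a fixed point.
Sat(EG ~r) = {q2, q3, q4}
Sat((r | a) -> (EG ~r)) = {q2, q3, q4}
Sat(EX ((r | a) -> (EG ~r))) = {s : some successor in {q2, q3, q4}} = {q2, q3, q4}
q0 ∉ Sat(EX ((r | a) -> (EG ~r))) = {q2, q3, q4}, so the formula does not hold at q0.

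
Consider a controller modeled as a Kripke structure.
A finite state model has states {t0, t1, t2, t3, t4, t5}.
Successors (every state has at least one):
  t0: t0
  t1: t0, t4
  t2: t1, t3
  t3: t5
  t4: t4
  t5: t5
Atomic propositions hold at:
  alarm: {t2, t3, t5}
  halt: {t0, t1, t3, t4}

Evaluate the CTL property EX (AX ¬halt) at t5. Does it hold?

Sat(¬halt) = {t2, t5}
Sat(AX ¬halt) = {s : every successor in {t2, t5}} = {t3, t5}
Sat(EX (AX ¬halt)) = {s : some successor in {t3, t5}} = {t2, t3, t5}
t5 ∈ Sat(EX (AX ¬halt)) = {t2, t3, t5}, so the formula holds at t5.

Yes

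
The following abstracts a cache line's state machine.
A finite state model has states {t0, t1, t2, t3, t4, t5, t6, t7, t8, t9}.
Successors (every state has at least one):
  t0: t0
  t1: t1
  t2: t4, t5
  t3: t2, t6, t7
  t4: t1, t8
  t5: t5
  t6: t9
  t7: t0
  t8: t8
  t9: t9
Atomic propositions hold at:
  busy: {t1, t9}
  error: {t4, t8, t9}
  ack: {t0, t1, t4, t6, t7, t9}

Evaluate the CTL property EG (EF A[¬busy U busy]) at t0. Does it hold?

Sat(¬busy) = {t0, t2, t3, t4, t5, t6, t7, t8}
A[¬busy U busy]: least fixpoint, start Z0 = Sat(busy) = {t1, t9}, add states in Sat(¬busy) with every successor in Z. Z1 = {t1, t6, t9}; fixed.
Sat(A[¬busy U busy]) = {t1, t6, t9}
EF A[¬busy U busy]: least fixpoint, start Z0 = {t1, t6, t9}, add states with some successor in Z. Z1 = {t1, t3, t4, t6, t9}; Z2 = {t1, t2, t3, t4, t6, t9}; fixed.
Sat(EF A[¬busy U busy]) = {t1, t2, t3, t4, t6, t9}
EG (EF A[¬busy U busy]): greatest fixpoint, start Z0 = {t1, t2, t3, t4, t6, t9}, keep only states in Sat with some successor in Z. Already a fixed point.
Sat(EG (EF A[¬busy U busy])) = {t1, t2, t3, t4, t6, t9}
t0 ∉ Sat(EG (EF A[¬busy U busy])) = {t1, t2, t3, t4, t6, t9}, so the formula does not hold at t0.

No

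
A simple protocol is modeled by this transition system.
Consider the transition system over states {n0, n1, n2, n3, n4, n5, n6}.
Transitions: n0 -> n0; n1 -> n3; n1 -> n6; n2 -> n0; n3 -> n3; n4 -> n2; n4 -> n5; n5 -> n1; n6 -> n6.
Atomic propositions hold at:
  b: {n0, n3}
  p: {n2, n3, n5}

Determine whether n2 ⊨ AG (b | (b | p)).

Sat(b | p) = {n0, n2, n3, n5}
Sat(b | (b | p)) = {n0, n2, n3, n5}
AG (b | (b | p)): greatest fixpoint, start Z0 = {n0, n2, n3, n5}, keep only states in Sat with every successor in Z. Z1 = {n0, n2, n3}; fixed.
Sat(AG (b | (b | p))) = {n0, n2, n3}
n2 ∈ Sat(AG (b | (b | p))) = {n0, n2, n3}, so the formula holds at n2.

Yes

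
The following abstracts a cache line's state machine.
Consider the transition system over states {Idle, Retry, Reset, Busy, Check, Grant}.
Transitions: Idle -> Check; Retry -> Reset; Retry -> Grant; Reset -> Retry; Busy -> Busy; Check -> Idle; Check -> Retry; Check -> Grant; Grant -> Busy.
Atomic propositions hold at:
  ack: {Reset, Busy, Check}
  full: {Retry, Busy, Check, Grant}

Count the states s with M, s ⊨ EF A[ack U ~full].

Sat(~full) = {Idle, Reset}
A[ack U ~full]: least fixpoint, start Z0 = Sat(~full) = {Idle, Reset}, add states in Sat(ack) with every successor in Z. Already a fixed point.
Sat(A[ack U ~full]) = {Idle, Reset}
EF A[ack U ~full]: least fixpoint, start Z0 = {Idle, Reset}, add states with some successor in Z. Z1 = {Idle, Retry, Reset, Check}; fixed.
Sat(EF A[ack U ~full]) = {Idle, Retry, Reset, Check}
|Sat(EF A[ack U ~full])| = |{Idle, Retry, Reset, Check}| = 4.

4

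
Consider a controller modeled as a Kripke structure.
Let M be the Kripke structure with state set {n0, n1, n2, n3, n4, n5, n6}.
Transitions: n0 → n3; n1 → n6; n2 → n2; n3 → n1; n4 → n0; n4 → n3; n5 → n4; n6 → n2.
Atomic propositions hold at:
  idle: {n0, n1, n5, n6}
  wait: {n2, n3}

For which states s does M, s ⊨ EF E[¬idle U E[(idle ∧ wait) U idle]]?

{n0, n1, n3, n4, n5, n6}

Sat(¬idle) = {n2, n3, n4}
Sat(idle ∧ wait) = ∅
E[(idle ∧ wait) U idle]: least fixpoint, start Z0 = Sat(idle) = {n0, n1, n5, n6}, add states in Sat(idle ∧ wait) with some successor in Z. Already a fixed point.
Sat(E[(idle ∧ wait) U idle]) = {n0, n1, n5, n6}
E[¬idle U E[(idle ∧ wait) U idle]]: least fixpoint, start Z0 = Sat(E[(idle ∧ wait) U idle]) = {n0, n1, n5, n6}, add states in Sat(¬idle) with some successor in Z. Z1 = {n0, n1, n3, n4, n5, n6}; fixed.
Sat(E[¬idle U E[(idle ∧ wait) U idle]]) = {n0, n1, n3, n4, n5, n6}
EF E[¬idle U E[(idle ∧ wait) U idle]]: least fixpoint, start Z0 = {n0, n1, n3, n4, n5, n6}, add states with some successor in Z. Already a fixed point.
Sat(EF E[¬idle U E[(idle ∧ wait) U idle]]) = {n0, n1, n3, n4, n5, n6}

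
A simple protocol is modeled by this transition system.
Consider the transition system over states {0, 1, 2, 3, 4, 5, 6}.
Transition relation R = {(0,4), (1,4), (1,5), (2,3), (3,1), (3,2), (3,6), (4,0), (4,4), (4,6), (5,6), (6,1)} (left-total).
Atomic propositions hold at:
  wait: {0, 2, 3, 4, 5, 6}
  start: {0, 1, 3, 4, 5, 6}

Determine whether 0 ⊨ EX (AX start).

Yes

Sat(AX start) = {s : every successor in {0, 1, 3, 4, 5, 6}} = {0, 1, 2, 4, 5, 6}
Sat(EX (AX start)) = {s : some successor in {0, 1, 2, 4, 5, 6}} = {0, 1, 3, 4, 5, 6}
0 ∈ Sat(EX (AX start)) = {0, 1, 3, 4, 5, 6}, so the formula holds at 0.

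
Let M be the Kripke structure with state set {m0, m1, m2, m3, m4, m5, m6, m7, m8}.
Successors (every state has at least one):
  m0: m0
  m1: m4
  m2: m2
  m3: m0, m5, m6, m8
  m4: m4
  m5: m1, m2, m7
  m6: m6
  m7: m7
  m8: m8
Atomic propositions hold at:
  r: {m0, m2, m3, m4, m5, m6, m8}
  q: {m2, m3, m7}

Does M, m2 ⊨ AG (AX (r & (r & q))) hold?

Yes

Sat(r & q) = {m2, m3}
Sat(r & (r & q)) = {m2, m3}
Sat(AX (r & (r & q))) = {s : every successor in {m2, m3}} = {m2}
AG (AX (r & (r & q))): greatest fixpoint, start Z0 = {m2}, keep only states in Sat with every successor in Z. Already a fixed point.
Sat(AG (AX (r & (r & q)))) = {m2}
m2 ∈ Sat(AG (AX (r & (r & q)))) = {m2}, so the formula holds at m2.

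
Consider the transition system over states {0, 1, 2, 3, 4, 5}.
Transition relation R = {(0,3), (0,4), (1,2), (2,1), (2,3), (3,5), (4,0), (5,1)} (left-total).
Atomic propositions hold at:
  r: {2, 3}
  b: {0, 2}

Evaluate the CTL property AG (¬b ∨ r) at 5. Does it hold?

Sat(¬b) = {1, 3, 4, 5}
Sat(¬b ∨ r) = {1, 2, 3, 4, 5}
AG (¬b ∨ r): greatest fixpoint, start Z0 = {1, 2, 3, 4, 5}, keep only states in Sat with every successor in Z. Z1 = {1, 2, 3, 5}; fixed.
Sat(AG (¬b ∨ r)) = {1, 2, 3, 5}
5 ∈ Sat(AG (¬b ∨ r)) = {1, 2, 3, 5}, so the formula holds at 5.

Yes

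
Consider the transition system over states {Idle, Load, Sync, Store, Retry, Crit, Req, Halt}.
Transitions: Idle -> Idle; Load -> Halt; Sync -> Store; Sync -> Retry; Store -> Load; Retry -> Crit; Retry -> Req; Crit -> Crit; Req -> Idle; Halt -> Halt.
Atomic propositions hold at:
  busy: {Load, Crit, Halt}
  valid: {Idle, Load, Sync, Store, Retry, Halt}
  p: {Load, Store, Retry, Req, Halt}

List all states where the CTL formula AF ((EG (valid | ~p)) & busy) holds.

Sat(~p) = {Idle, Sync, Crit}
Sat(valid | ~p) = {Idle, Load, Sync, Store, Retry, Crit, Halt}
EG (valid | ~p): greatest fixpoint, start Z0 = {Idle, Load, Sync, Store, Retry, Crit, Halt}, keep only states in Sat with some successor in Z. Already a fixed point.
Sat(EG (valid | ~p)) = {Idle, Load, Sync, Store, Retry, Crit, Halt}
Sat((EG (valid | ~p)) & busy) = {Load, Crit, Halt}
AF ((EG (valid | ~p)) & busy): least fixpoint, start Z0 = {Load, Crit, Halt}, add states with every successor in Z. Z1 = {Load, Store, Crit, Halt}; fixed.
Sat(AF ((EG (valid | ~p)) & busy)) = {Load, Store, Crit, Halt}

{Load, Store, Crit, Halt}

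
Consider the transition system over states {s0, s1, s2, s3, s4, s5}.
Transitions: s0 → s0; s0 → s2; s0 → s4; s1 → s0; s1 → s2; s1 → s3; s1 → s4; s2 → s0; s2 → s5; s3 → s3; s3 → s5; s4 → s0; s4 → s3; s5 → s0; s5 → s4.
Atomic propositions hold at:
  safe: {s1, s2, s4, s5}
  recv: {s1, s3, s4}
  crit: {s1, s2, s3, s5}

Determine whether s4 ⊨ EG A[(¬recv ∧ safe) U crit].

Sat(¬recv) = {s0, s2, s5}
Sat(¬recv ∧ safe) = {s2, s5}
A[(¬recv ∧ safe) U crit]: least fixpoint, start Z0 = Sat(crit) = {s1, s2, s3, s5}, add states in Sat(¬recv ∧ safe) with every successor in Z. Already a fixed point.
Sat(A[(¬recv ∧ safe) U crit]) = {s1, s2, s3, s5}
EG A[(¬recv ∧ safe) U crit]: greatest fixpoint, start Z0 = {s1, s2, s3, s5}, keep only states in Sat with some successor in Z. Z1 = {s1, s2, s3}; Z2 = {s1, s3}; fixed.
Sat(EG A[(¬recv ∧ safe) U crit]) = {s1, s3}
s4 ∉ Sat(EG A[(¬recv ∧ safe) U crit]) = {s1, s3}, so the formula does not hold at s4.

No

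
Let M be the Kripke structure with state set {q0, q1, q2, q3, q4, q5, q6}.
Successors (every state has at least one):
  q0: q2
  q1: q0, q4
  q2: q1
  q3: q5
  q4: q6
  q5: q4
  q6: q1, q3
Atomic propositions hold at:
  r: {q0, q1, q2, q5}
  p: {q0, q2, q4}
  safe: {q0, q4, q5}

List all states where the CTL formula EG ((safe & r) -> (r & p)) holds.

{q0, q1, q2, q4, q6}

Sat(safe & r) = {q0, q5}
Sat(r & p) = {q0, q2}
Sat((safe & r) -> (r & p)) = {q0, q1, q2, q3, q4, q6}
EG ((safe & r) -> (r & p)): greatest fixpoint, start Z0 = {q0, q1, q2, q3, q4, q6}, keep only states in Sat with some successor in Z. Z1 = {q0, q1, q2, q4, q6}; fixed.
Sat(EG ((safe & r) -> (r & p))) = {q0, q1, q2, q4, q6}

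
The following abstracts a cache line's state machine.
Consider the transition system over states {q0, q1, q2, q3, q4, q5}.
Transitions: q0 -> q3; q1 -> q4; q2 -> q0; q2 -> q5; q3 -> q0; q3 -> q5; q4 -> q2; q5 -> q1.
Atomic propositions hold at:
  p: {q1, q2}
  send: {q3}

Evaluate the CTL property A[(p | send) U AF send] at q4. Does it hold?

No

Sat(p | send) = {q1, q2, q3}
AF send: least fixpoint, start Z0 = {q3}, add states with every successor in Z. Z1 = {q0, q3}; fixed.
Sat(AF send) = {q0, q3}
A[(p | send) U AF send]: least fixpoint, start Z0 = Sat(AF send) = {q0, q3}, add states in Sat(p | send) with every successor in Z. Already a fixed point.
Sat(A[(p | send) U AF send]) = {q0, q3}
q4 ∉ Sat(A[(p | send) U AF send]) = {q0, q3}, so the formula does not hold at q4.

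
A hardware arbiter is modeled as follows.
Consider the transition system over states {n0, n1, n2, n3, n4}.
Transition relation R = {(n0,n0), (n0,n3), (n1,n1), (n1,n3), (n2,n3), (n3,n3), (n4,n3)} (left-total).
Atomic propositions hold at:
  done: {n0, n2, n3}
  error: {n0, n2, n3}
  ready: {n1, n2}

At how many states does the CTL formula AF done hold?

AF done: least fixpoint, start Z0 = {n0, n2, n3}, add states with every successor in Z. Z1 = {n0, n2, n3, n4}; fixed.
Sat(AF done) = {n0, n2, n3, n4}
|Sat(AF done)| = |{n0, n2, n3, n4}| = 4.

4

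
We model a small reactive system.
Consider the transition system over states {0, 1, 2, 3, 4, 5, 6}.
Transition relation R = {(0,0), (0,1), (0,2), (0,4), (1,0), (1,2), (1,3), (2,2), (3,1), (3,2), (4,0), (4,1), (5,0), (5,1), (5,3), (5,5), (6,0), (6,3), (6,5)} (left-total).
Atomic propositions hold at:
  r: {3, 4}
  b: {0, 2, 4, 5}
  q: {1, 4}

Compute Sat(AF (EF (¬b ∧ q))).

{0, 1, 3, 4, 5, 6}

Sat(¬b) = {1, 3, 6}
Sat(¬b ∧ q) = {1}
EF (¬b ∧ q): least fixpoint, start Z0 = {1}, add states with some successor in Z. Z1 = {0, 1, 3, 4, 5}; Z2 = {0, 1, 3, 4, 5, 6}; fixed.
Sat(EF (¬b ∧ q)) = {0, 1, 3, 4, 5, 6}
AF (EF (¬b ∧ q)): least fixpoint, start Z0 = {0, 1, 3, 4, 5, 6}, add states with every successor in Z. Already a fixed point.
Sat(AF (EF (¬b ∧ q))) = {0, 1, 3, 4, 5, 6}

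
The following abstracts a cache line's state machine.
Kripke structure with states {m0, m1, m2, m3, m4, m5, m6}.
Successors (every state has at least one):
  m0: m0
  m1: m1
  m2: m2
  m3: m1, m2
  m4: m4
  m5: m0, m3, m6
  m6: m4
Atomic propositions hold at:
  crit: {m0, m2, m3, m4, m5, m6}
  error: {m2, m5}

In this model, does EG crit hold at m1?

EG crit: greatest fixpoint, start Z0 = {m0, m2, m3, m4, m5, m6}, keep only states in Sat with some successor in Z. Already a fixed point.
Sat(EG crit) = {m0, m2, m3, m4, m5, m6}
m1 ∉ Sat(EG crit) = {m0, m2, m3, m4, m5, m6}, so the formula does not hold at m1.

No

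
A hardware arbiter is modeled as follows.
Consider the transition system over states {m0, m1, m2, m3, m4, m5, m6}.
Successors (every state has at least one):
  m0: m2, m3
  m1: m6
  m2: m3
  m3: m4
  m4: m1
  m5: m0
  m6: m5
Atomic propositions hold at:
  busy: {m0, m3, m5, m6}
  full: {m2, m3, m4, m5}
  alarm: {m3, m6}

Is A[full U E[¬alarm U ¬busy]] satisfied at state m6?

No

Sat(¬alarm) = {m0, m1, m2, m4, m5}
Sat(¬busy) = {m1, m2, m4}
E[¬alarm U ¬busy]: least fixpoint, start Z0 = Sat(¬busy) = {m1, m2, m4}, add states in Sat(¬alarm) with some successor in Z. Z1 = {m0, m1, m2, m4}; Z2 = {m0, m1, m2, m4, m5}; fixed.
Sat(E[¬alarm U ¬busy]) = {m0, m1, m2, m4, m5}
A[full U E[¬alarm U ¬busy]]: least fixpoint, start Z0 = Sat(E[¬alarm U ¬busy]) = {m0, m1, m2, m4, m5}, add states in Sat(full) with every successor in Z. Z1 = {m0, m1, m2, m3, m4, m5}; fixed.
Sat(A[full U E[¬alarm U ¬busy]]) = {m0, m1, m2, m3, m4, m5}
m6 ∉ Sat(A[full U E[¬alarm U ¬busy]]) = {m0, m1, m2, m3, m4, m5}, so the formula does not hold at m6.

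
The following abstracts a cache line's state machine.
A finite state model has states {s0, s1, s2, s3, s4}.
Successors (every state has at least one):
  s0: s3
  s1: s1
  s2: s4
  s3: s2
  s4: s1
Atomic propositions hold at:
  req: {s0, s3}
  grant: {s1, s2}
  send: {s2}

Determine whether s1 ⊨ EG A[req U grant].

Yes

A[req U grant]: least fixpoint, start Z0 = Sat(grant) = {s1, s2}, add states in Sat(req) with every successor in Z. Z1 = {s1, s2, s3}; Z2 = {s0, s1, s2, s3}; fixed.
Sat(A[req U grant]) = {s0, s1, s2, s3}
EG A[req U grant]: greatest fixpoint, start Z0 = {s0, s1, s2, s3}, keep only states in Sat with some successor in Z. Z1 = {s0, s1, s3}; Z2 = {s0, s1}; Z3 = {s1}; fixed.
Sat(EG A[req U grant]) = {s1}
s1 ∈ Sat(EG A[req U grant]) = {s1}, so the formula holds at s1.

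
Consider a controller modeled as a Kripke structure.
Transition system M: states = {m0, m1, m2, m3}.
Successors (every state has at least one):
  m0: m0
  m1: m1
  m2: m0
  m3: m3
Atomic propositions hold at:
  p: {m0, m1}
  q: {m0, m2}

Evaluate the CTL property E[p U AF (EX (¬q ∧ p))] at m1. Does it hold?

Yes

Sat(¬q) = {m1, m3}
Sat(¬q ∧ p) = {m1}
Sat(EX (¬q ∧ p)) = {s : some successor in {m1}} = {m1}
AF (EX (¬q ∧ p)): least fixpoint, start Z0 = {m1}, add states with every successor in Z. Already a fixed point.
Sat(AF (EX (¬q ∧ p))) = {m1}
E[p U AF (EX (¬q ∧ p))]: least fixpoint, start Z0 = Sat(AF (EX (¬q ∧ p))) = {m1}, add states in Sat(p) with some successor in Z. Already a fixed point.
Sat(E[p U AF (EX (¬q ∧ p))]) = {m1}
m1 ∈ Sat(E[p U AF (EX (¬q ∧ p))]) = {m1}, so the formula holds at m1.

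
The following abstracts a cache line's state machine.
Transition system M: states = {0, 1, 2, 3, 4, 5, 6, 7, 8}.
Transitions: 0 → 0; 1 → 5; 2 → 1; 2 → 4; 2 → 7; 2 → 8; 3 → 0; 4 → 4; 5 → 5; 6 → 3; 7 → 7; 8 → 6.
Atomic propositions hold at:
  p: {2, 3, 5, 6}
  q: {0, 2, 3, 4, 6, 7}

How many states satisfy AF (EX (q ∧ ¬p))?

Sat(¬p) = {0, 1, 4, 7, 8}
Sat(q ∧ ¬p) = {0, 4, 7}
Sat(EX (q ∧ ¬p)) = {s : some successor in {0, 4, 7}} = {0, 2, 3, 4, 7}
AF (EX (q ∧ ¬p)): least fixpoint, start Z0 = {0, 2, 3, 4, 7}, add states with every successor in Z. Z1 = {0, 2, 3, 4, 6, 7}; Z2 = {0, 2, 3, 4, 6, 7, 8}; fixed.
Sat(AF (EX (q ∧ ¬p))) = {0, 2, 3, 4, 6, 7, 8}
|Sat(AF (EX (q ∧ ¬p)))| = |{0, 2, 3, 4, 6, 7, 8}| = 7.

7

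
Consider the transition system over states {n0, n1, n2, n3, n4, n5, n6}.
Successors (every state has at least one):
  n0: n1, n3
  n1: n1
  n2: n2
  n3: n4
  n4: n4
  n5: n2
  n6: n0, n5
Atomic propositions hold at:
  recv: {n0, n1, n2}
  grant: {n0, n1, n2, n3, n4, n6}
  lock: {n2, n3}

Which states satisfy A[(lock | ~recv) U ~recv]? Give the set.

Sat(~recv) = {n3, n4, n5, n6}
Sat(lock | ~recv) = {n2, n3, n4, n5, n6}
A[(lock | ~recv) U ~recv]: least fixpoint, start Z0 = Sat(~recv) = {n3, n4, n5, n6}, add states in Sat(lock | ~recv) with every successor in Z. Already a fixed point.
Sat(A[(lock | ~recv) U ~recv]) = {n3, n4, n5, n6}

{n3, n4, n5, n6}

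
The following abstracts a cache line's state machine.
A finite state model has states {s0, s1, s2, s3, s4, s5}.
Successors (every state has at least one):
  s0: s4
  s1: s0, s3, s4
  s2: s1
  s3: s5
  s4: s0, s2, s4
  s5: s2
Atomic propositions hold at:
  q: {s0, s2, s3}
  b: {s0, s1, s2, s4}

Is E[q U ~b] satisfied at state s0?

No

Sat(~b) = {s3, s5}
E[q U ~b]: least fixpoint, start Z0 = Sat(~b) = {s3, s5}, add states in Sat(q) with some successor in Z. Already a fixed point.
Sat(E[q U ~b]) = {s3, s5}
s0 ∉ Sat(E[q U ~b]) = {s3, s5}, so the formula does not hold at s0.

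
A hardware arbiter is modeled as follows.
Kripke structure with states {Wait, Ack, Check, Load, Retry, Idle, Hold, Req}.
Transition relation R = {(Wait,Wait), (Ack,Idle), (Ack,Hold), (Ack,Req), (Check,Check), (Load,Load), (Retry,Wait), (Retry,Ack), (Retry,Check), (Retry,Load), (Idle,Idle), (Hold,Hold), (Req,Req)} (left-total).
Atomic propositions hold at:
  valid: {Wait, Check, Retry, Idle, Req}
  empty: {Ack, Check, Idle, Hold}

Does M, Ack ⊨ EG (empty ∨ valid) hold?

Yes

Sat(empty ∨ valid) = {Wait, Ack, Check, Retry, Idle, Hold, Req}
EG (empty ∨ valid): greatest fixpoint, start Z0 = {Wait, Ack, Check, Retry, Idle, Hold, Req}, keep only states in Sat with some successor in Z. Already a fixed point.
Sat(EG (empty ∨ valid)) = {Wait, Ack, Check, Retry, Idle, Hold, Req}
Ack ∈ Sat(EG (empty ∨ valid)) = {Wait, Ack, Check, Retry, Idle, Hold, Req}, so the formula holds at Ack.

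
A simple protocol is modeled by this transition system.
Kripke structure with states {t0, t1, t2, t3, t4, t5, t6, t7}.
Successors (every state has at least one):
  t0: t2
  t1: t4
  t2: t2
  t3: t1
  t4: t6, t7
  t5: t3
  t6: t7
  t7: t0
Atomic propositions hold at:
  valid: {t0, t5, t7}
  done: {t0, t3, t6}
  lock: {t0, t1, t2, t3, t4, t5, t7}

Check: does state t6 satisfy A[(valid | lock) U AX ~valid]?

No

Sat(valid | lock) = {t0, t1, t2, t3, t4, t5, t7}
Sat(~valid) = {t1, t2, t3, t4, t6}
Sat(AX ~valid) = {s : every successor in {t1, t2, t3, t4, t6}} = {t0, t1, t2, t3, t5}
A[(valid | lock) U AX ~valid]: least fixpoint, start Z0 = Sat(AX ~valid) = {t0, t1, t2, t3, t5}, add states in Sat(valid | lock) with every successor in Z. Z1 = {t0, t1, t2, t3, t5, t7}; fixed.
Sat(A[(valid | lock) U AX ~valid]) = {t0, t1, t2, t3, t5, t7}
t6 ∉ Sat(A[(valid | lock) U AX ~valid]) = {t0, t1, t2, t3, t5, t7}, so the formula does not hold at t6.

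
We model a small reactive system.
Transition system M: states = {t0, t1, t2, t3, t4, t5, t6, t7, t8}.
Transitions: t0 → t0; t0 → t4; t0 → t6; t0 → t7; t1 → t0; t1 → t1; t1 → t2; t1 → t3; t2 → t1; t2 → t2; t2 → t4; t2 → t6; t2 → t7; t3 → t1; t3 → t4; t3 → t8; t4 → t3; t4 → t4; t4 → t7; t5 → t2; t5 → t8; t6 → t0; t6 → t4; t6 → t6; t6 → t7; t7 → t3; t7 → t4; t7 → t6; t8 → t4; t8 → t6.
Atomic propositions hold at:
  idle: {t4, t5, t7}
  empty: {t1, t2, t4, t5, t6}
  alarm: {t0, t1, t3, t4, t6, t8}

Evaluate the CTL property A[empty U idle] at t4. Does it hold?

A[empty U idle]: least fixpoint, start Z0 = Sat(idle) = {t4, t5, t7}, add states in Sat(empty) with every successor in Z. Already a fixed point.
Sat(A[empty U idle]) = {t4, t5, t7}
t4 ∈ Sat(A[empty U idle]) = {t4, t5, t7}, so the formula holds at t4.

Yes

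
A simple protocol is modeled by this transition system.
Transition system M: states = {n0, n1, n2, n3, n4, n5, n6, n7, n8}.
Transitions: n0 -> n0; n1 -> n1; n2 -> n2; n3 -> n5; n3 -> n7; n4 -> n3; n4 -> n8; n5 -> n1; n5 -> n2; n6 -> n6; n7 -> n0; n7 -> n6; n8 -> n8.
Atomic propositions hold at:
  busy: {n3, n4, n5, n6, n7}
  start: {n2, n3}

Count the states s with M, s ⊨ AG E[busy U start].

1

E[busy U start]: least fixpoint, start Z0 = Sat(start) = {n2, n3}, add states in Sat(busy) with some successor in Z. Z1 = {n2, n3, n4, n5}; fixed.
Sat(E[busy U start]) = {n2, n3, n4, n5}
AG E[busy U start]: greatest fixpoint, start Z0 = {n2, n3, n4, n5}, keep only states in Sat with every successor in Z. Z1 = {n2}; fixed.
Sat(AG E[busy U start]) = {n2}
|Sat(AG E[busy U start])| = |{n2}| = 1.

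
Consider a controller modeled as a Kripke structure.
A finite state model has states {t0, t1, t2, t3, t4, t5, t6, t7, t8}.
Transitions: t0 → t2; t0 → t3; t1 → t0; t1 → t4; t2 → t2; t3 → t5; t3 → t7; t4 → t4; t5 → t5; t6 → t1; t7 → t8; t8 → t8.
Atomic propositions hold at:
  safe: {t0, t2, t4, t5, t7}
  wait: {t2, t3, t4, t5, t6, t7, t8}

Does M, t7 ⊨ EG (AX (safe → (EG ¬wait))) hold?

Yes

Sat(¬wait) = {t0, t1}
EG ¬wait: greatest fixpoint, start Z0 = {t0, t1}, keep only states in Sat with some successor in Z. Z1 = {t1}; Z2 = ∅; fixed.
Sat(EG ¬wait) = ∅
Sat(safe → (EG ¬wait)) = {t1, t3, t6, t8}
Sat(AX (safe → (EG ¬wait))) = {s : every successor in {t1, t3, t6, t8}} = {t6, t7, t8}
EG (AX (safe → (EG ¬wait))): greatest fixpoint, start Z0 = {t6, t7, t8}, keep only states in Sat with some successor in Z. Z1 = {t7, t8}; fixed.
Sat(EG (AX (safe → (EG ¬wait)))) = {t7, t8}
t7 ∈ Sat(EG (AX (safe → (EG ¬wait)))) = {t7, t8}, so the formula holds at t7.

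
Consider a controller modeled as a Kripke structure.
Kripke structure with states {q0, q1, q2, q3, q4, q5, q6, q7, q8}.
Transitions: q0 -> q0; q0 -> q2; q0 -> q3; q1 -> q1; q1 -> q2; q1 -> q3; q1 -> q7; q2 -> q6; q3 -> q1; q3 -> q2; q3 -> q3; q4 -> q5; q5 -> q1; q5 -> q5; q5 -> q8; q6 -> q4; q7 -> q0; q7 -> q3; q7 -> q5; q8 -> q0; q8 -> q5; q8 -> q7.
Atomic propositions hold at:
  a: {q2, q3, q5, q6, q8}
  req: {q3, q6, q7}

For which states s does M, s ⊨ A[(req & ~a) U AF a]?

{q2, q3, q4, q5, q6, q8}

Sat(~a) = {q0, q1, q4, q7}
Sat(req & ~a) = {q7}
AF a: least fixpoint, start Z0 = {q2, q3, q5, q6, q8}, add states with every successor in Z. Z1 = {q2, q3, q4, q5, q6, q8}; fixed.
Sat(AF a) = {q2, q3, q4, q5, q6, q8}
A[(req & ~a) U AF a]: least fixpoint, start Z0 = Sat(AF a) = {q2, q3, q4, q5, q6, q8}, add states in Sat(req & ~a) with every successor in Z. Already a fixed point.
Sat(A[(req & ~a) U AF a]) = {q2, q3, q4, q5, q6, q8}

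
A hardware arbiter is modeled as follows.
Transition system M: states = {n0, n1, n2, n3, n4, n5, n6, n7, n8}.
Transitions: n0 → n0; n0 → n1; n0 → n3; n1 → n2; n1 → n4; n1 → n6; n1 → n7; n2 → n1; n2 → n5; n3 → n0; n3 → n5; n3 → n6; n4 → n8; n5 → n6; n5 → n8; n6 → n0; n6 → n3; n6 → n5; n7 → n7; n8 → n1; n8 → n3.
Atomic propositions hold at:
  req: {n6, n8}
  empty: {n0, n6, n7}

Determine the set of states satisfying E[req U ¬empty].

Sat(¬empty) = {n1, n2, n3, n4, n5, n8}
E[req U ¬empty]: least fixpoint, start Z0 = Sat(¬empty) = {n1, n2, n3, n4, n5, n8}, add states in Sat(req) with some successor in Z. Z1 = {n1, n2, n3, n4, n5, n6, n8}; fixed.
Sat(E[req U ¬empty]) = {n1, n2, n3, n4, n5, n6, n8}

{n1, n2, n3, n4, n5, n6, n8}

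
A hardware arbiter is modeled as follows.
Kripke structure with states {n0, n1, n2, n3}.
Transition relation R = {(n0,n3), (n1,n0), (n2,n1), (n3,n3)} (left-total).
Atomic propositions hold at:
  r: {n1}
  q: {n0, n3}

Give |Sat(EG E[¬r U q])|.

2

Sat(¬r) = {n0, n2, n3}
E[¬r U q]: least fixpoint, start Z0 = Sat(q) = {n0, n3}, add states in Sat(¬r) with some successor in Z. Already a fixed point.
Sat(E[¬r U q]) = {n0, n3}
EG E[¬r U q]: greatest fixpoint, start Z0 = {n0, n3}, keep only states in Sat with some successor in Z. Already a fixed point.
Sat(EG E[¬r U q]) = {n0, n3}
|Sat(EG E[¬r U q])| = |{n0, n3}| = 2.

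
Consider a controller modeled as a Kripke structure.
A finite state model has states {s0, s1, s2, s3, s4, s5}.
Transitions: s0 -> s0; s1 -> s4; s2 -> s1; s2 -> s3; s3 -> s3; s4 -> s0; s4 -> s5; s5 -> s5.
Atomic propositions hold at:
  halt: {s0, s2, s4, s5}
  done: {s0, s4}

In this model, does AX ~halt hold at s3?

Yes

Sat(~halt) = {s1, s3}
Sat(AX ~halt) = {s : every successor in {s1, s3}} = {s2, s3}
s3 ∈ Sat(AX ~halt) = {s2, s3}, so the formula holds at s3.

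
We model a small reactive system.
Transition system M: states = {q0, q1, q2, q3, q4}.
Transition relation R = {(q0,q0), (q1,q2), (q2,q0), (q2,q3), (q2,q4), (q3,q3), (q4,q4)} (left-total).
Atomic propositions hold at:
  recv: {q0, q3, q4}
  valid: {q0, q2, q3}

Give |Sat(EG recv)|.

EG recv: greatest fixpoint, start Z0 = {q0, q3, q4}, keep only states in Sat with some successor in Z. Already a fixed point.
Sat(EG recv) = {q0, q3, q4}
|Sat(EG recv)| = |{q0, q3, q4}| = 3.

3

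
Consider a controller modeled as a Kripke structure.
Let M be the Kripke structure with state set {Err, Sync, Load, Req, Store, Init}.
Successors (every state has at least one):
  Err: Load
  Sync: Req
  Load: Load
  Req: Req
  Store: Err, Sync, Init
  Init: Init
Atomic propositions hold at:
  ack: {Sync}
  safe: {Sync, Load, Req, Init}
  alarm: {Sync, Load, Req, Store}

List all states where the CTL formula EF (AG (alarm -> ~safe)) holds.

{Store, Init}

Sat(~safe) = {Err, Store}
Sat(alarm -> ~safe) = {Err, Store, Init}
AG (alarm -> ~safe): greatest fixpoint, start Z0 = {Err, Store, Init}, keep only states in Sat with every successor in Z. Z1 = {Init}; fixed.
Sat(AG (alarm -> ~safe)) = {Init}
EF (AG (alarm -> ~safe)): least fixpoint, start Z0 = {Init}, add states with some successor in Z. Z1 = {Store, Init}; fixed.
Sat(EF (AG (alarm -> ~safe))) = {Store, Init}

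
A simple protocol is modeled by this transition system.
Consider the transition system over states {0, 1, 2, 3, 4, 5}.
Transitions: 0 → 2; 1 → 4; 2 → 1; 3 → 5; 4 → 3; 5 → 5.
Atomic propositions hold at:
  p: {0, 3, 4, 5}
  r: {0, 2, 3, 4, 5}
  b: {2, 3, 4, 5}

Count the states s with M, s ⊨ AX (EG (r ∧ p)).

Sat(r ∧ p) = {0, 3, 4, 5}
EG (r ∧ p): greatest fixpoint, start Z0 = {0, 3, 4, 5}, keep only states in Sat with some successor in Z. Z1 = {3, 4, 5}; fixed.
Sat(EG (r ∧ p)) = {3, 4, 5}
Sat(AX (EG (r ∧ p))) = {s : every successor in {3, 4, 5}} = {1, 3, 4, 5}
|Sat(AX (EG (r ∧ p)))| = |{1, 3, 4, 5}| = 4.

4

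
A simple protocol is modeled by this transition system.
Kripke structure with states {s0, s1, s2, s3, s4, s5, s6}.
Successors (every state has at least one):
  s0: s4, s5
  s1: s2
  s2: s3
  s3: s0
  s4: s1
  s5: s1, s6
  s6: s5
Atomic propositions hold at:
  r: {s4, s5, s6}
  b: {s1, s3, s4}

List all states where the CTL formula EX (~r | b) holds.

Sat(~r) = {s0, s1, s2, s3}
Sat(~r | b) = {s0, s1, s2, s3, s4}
Sat(EX (~r | b)) = {s : some successor in {s0, s1, s2, s3, s4}} = {s0, s1, s2, s3, s4, s5}

{s0, s1, s2, s3, s4, s5}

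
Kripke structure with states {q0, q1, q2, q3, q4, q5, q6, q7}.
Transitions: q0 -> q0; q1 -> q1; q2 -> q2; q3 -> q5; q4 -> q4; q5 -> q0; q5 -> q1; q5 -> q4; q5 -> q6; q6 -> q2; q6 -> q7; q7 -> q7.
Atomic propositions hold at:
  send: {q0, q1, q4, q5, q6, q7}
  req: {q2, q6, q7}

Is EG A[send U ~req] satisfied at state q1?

Sat(~req) = {q0, q1, q3, q4, q5}
A[send U ~req]: least fixpoint, start Z0 = Sat(~req) = {q0, q1, q3, q4, q5}, add states in Sat(send) with every successor in Z. Already a fixed point.
Sat(A[send U ~req]) = {q0, q1, q3, q4, q5}
EG A[send U ~req]: greatest fixpoint, start Z0 = {q0, q1, q3, q4, q5}, keep only states in Sat with some successor in Z. Already a fixed point.
Sat(EG A[send U ~req]) = {q0, q1, q3, q4, q5}
q1 ∈ Sat(EG A[send U ~req]) = {q0, q1, q3, q4, q5}, so the formula holds at q1.

Yes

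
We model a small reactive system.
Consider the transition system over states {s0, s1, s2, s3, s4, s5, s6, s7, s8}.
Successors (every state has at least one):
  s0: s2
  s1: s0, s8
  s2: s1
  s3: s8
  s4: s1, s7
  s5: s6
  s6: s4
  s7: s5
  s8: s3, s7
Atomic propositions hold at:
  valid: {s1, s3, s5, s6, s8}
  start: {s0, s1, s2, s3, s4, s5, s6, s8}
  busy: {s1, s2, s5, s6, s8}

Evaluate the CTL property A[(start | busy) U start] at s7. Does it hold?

No

Sat(start | busy) = {s0, s1, s2, s3, s4, s5, s6, s8}
A[(start | busy) U start]: least fixpoint, start Z0 = Sat(start) = {s0, s1, s2, s3, s4, s5, s6, s8}, add states in Sat(start | busy) with every successor in Z. Already a fixed point.
Sat(A[(start | busy) U start]) = {s0, s1, s2, s3, s4, s5, s6, s8}
s7 ∉ Sat(A[(start | busy) U start]) = {s0, s1, s2, s3, s4, s5, s6, s8}, so the formula does not hold at s7.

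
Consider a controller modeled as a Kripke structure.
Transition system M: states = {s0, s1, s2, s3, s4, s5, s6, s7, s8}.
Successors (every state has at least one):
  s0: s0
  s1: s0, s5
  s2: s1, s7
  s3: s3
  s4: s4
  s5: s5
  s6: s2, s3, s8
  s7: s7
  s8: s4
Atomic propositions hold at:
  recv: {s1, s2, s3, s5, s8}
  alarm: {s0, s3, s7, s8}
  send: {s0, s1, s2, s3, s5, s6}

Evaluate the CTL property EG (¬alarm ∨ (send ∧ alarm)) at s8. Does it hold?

No

Sat(¬alarm) = {s1, s2, s4, s5, s6}
Sat(send ∧ alarm) = {s0, s3}
Sat(¬alarm ∨ (send ∧ alarm)) = {s0, s1, s2, s3, s4, s5, s6}
EG (¬alarm ∨ (send ∧ alarm)): greatest fixpoint, start Z0 = {s0, s1, s2, s3, s4, s5, s6}, keep only states in Sat with some successor in Z. Already a fixed point.
Sat(EG (¬alarm ∨ (send ∧ alarm))) = {s0, s1, s2, s3, s4, s5, s6}
s8 ∉ Sat(EG (¬alarm ∨ (send ∧ alarm))) = {s0, s1, s2, s3, s4, s5, s6}, so the formula does not hold at s8.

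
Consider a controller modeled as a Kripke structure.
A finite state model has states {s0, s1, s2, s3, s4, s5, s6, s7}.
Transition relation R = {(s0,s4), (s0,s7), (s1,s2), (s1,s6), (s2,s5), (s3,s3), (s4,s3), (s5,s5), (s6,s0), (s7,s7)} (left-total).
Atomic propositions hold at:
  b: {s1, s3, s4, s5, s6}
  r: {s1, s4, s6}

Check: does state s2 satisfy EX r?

No

Sat(EX r) = {s : some successor in {s1, s4, s6}} = {s0, s1}
s2 ∉ Sat(EX r) = {s0, s1}, so the formula does not hold at s2.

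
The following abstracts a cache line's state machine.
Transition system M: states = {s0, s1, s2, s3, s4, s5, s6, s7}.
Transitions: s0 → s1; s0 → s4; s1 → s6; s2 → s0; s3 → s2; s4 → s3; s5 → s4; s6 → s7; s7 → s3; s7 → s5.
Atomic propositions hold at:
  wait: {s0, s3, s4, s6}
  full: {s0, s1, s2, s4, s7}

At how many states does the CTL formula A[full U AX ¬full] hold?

Sat(¬full) = {s3, s5, s6}
Sat(AX ¬full) = {s : every successor in {s3, s5, s6}} = {s1, s4, s7}
A[full U AX ¬full]: least fixpoint, start Z0 = Sat(AX ¬full) = {s1, s4, s7}, add states in Sat(full) with every successor in Z. Z1 = {s0, s1, s4, s7}; Z2 = {s0, s1, s2, s4, s7}; fixed.
Sat(A[full U AX ¬full]) = {s0, s1, s2, s4, s7}
|Sat(A[full U AX ¬full])| = |{s0, s1, s2, s4, s7}| = 5.

5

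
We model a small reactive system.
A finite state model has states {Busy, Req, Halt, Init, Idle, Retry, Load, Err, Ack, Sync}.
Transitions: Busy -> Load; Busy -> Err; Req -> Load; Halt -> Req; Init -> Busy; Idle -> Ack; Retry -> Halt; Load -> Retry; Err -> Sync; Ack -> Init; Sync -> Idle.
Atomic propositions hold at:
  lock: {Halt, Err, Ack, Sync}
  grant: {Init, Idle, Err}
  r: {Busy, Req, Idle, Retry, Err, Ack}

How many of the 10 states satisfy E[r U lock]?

E[r U lock]: least fixpoint, start Z0 = Sat(lock) = {Halt, Err, Ack, Sync}, add states in Sat(r) with some successor in Z. Z1 = {Busy, Halt, Idle, Retry, Err, Ack, Sync}; fixed.
Sat(E[r U lock]) = {Busy, Halt, Idle, Retry, Err, Ack, Sync}
|Sat(E[r U lock])| = |{Busy, Halt, Idle, Retry, Err, Ack, Sync}| = 7.

7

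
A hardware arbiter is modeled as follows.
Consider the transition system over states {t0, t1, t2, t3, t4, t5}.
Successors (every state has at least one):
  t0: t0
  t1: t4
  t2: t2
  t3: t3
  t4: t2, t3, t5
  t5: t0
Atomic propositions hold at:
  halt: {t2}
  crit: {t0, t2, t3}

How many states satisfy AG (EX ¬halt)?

Sat(¬halt) = {t0, t1, t3, t4, t5}
Sat(EX ¬halt) = {s : some successor in {t0, t1, t3, t4, t5}} = {t0, t1, t3, t4, t5}
AG (EX ¬halt): greatest fixpoint, start Z0 = {t0, t1, t3, t4, t5}, keep only states in Sat with every successor in Z. Z1 = {t0, t1, t3, t5}; Z2 = {t0, t3, t5}; fixed.
Sat(AG (EX ¬halt)) = {t0, t3, t5}
|Sat(AG (EX ¬halt))| = |{t0, t3, t5}| = 3.

3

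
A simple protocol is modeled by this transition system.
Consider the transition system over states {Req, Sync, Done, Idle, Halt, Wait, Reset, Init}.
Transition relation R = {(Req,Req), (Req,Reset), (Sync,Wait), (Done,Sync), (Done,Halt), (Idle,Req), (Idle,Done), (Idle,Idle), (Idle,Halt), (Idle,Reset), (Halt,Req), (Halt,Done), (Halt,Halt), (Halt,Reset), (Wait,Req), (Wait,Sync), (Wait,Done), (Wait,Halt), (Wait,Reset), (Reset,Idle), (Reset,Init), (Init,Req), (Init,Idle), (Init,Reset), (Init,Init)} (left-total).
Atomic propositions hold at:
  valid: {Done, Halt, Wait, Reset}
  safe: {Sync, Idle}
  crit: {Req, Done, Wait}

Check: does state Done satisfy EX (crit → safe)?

Sat(crit → safe) = {Sync, Idle, Halt, Reset, Init}
Sat(EX (crit → safe)) = {s : some successor in {Sync, Idle, Halt, Reset, Init}} = {Req, Done, Idle, Halt, Wait, Reset, Init}
Done ∈ Sat(EX (crit → safe)) = {Req, Done, Idle, Halt, Wait, Reset, Init}, so the formula holds at Done.

Yes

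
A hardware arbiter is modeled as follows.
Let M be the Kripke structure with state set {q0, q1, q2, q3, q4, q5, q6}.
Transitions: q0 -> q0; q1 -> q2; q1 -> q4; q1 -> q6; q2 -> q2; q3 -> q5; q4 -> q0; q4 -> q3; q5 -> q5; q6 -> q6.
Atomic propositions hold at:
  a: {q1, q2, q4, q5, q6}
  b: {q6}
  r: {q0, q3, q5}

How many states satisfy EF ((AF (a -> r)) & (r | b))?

5

Sat(a -> r) = {q0, q3, q5}
AF (a -> r): least fixpoint, start Z0 = {q0, q3, q5}, add states with every successor in Z. Z1 = {q0, q3, q4, q5}; fixed.
Sat(AF (a -> r)) = {q0, q3, q4, q5}
Sat(r | b) = {q0, q3, q5, q6}
Sat((AF (a -> r)) & (r | b)) = {q0, q3, q5}
EF ((AF (a -> r)) & (r | b)): least fixpoint, start Z0 = {q0, q3, q5}, add states with some successor in Z. Z1 = {q0, q3, q4, q5}; Z2 = {q0, q1, q3, q4, q5}; fixed.
Sat(EF ((AF (a -> r)) & (r | b))) = {q0, q1, q3, q4, q5}
|Sat(EF ((AF (a -> r)) & (r | b)))| = |{q0, q1, q3, q4, q5}| = 5.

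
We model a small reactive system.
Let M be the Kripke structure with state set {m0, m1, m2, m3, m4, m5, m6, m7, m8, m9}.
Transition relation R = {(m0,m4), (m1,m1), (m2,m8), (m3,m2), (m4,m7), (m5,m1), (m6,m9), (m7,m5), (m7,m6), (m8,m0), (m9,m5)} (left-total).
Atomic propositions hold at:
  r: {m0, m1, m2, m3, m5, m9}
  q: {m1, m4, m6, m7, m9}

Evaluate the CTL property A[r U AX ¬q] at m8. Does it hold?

Sat(¬q) = {m0, m2, m3, m5, m8}
Sat(AX ¬q) = {s : every successor in {m0, m2, m3, m5, m8}} = {m2, m3, m8, m9}
A[r U AX ¬q]: least fixpoint, start Z0 = Sat(AX ¬q) = {m2, m3, m8, m9}, add states in Sat(r) with every successor in Z. Already a fixed point.
Sat(A[r U AX ¬q]) = {m2, m3, m8, m9}
m8 ∈ Sat(A[r U AX ¬q]) = {m2, m3, m8, m9}, so the formula holds at m8.

Yes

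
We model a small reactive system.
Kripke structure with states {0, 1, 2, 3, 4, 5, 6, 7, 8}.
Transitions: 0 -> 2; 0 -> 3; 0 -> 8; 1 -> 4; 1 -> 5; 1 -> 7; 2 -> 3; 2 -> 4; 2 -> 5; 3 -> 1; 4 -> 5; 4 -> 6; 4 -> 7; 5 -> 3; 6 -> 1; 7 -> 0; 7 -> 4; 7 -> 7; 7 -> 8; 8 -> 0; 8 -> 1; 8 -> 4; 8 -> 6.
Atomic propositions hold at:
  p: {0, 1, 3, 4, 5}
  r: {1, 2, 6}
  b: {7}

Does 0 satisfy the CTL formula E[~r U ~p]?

Sat(~r) = {0, 3, 4, 5, 7, 8}
Sat(~p) = {2, 6, 7, 8}
E[~r U ~p]: least fixpoint, start Z0 = Sat(~p) = {2, 6, 7, 8}, add states in Sat(~r) with some successor in Z. Z1 = {0, 2, 4, 6, 7, 8}; fixed.
Sat(E[~r U ~p]) = {0, 2, 4, 6, 7, 8}
0 ∈ Sat(E[~r U ~p]) = {0, 2, 4, 6, 7, 8}, so the formula holds at 0.

Yes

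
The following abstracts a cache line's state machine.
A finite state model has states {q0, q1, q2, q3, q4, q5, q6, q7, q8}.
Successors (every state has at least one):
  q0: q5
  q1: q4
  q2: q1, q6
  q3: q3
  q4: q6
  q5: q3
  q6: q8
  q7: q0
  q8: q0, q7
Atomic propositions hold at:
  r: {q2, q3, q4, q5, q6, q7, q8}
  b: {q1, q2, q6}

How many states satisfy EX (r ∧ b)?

2

Sat(r ∧ b) = {q2, q6}
Sat(EX (r ∧ b)) = {s : some successor in {q2, q6}} = {q2, q4}
|Sat(EX (r ∧ b))| = |{q2, q4}| = 2.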